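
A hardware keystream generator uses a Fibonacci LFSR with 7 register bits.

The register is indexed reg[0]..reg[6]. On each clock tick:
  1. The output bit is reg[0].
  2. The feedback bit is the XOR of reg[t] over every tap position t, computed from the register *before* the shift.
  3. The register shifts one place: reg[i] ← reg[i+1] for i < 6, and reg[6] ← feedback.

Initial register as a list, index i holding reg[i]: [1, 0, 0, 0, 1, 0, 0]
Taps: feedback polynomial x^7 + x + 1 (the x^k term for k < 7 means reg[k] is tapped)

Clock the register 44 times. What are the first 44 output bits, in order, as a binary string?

tick  register→output (feedback)
  0  1000100→1 (1)
  1  0001001→0 (0)
  2  0010010→0 (0)
  3  0100100→0 (1)
  4  1001001→1 (1)
  5  0010011→0 (0)
  6  0100110→0 (1)
  7  1001101→1 (1)
  8  0011011→0 (0)
  9  0110110→0 (1)
 10  1101101→1 (0)
 11  1011010→1 (1)
 12  0110101→0 (1)
 13  1101011→1 (0)
 14  1010110→1 (1)
 15  0101101→0 (1)
 16  1011011→1 (1)
 17  0110111→0 (1)
 18  1101111→1 (0)
 19  1011110→1 (1)
 20  0111101→0 (1)
 21  1111011→1 (0)
 22  1110110→1 (0)
 23  1101100→1 (0)
 24  1011000→1 (1)
 25  0110001→0 (1)
 26  1100011→1 (0)
 27  1000110→1 (1)
 28  0001101→0 (0)
 29  0011010→0 (0)
 30  0110100→0 (1)
 31  1101001→1 (0)
 32  1010010→1 (1)
 33  0100101→0 (1)
 34  1001011→1 (1)
 35  0010111→0 (0)
 36  0101110→0 (1)
 37  1011101→1 (1)
 38  0111011→0 (1)
 39  1110111→1 (0)
 40  1101110→1 (0)
 41  1011100→1 (1)
 42  0111001→0 (1)
 43  1110011→1 (0)

10001001001101101011011110110001101001011101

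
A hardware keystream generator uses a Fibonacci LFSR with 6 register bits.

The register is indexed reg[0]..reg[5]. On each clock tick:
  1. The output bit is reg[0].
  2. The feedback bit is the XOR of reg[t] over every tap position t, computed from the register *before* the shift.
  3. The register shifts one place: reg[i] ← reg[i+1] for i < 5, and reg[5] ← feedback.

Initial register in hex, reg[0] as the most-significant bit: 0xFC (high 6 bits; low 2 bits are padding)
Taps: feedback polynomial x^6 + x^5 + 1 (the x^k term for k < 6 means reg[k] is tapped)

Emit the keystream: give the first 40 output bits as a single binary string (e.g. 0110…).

step | reg (before) | out | fb
   0 | 111111 | 1 | 0
   1 | 111110 | 1 | 1
   2 | 111101 | 1 | 0
   3 | 111010 | 1 | 1
   4 | 110101 | 1 | 0
   5 | 101010 | 1 | 1
   6 | 010101 | 0 | 1
   7 | 101011 | 1 | 0
   8 | 010110 | 0 | 0
   9 | 101100 | 1 | 1
  10 | 011001 | 0 | 1
  11 | 110011 | 1 | 0
  12 | 100110 | 1 | 1
  13 | 001101 | 0 | 1
  14 | 011011 | 0 | 1
  15 | 110111 | 1 | 0
  16 | 101110 | 1 | 1
  17 | 011101 | 0 | 1
  18 | 111011 | 1 | 0
  19 | 110110 | 1 | 1
  20 | 101101 | 1 | 0
  21 | 011010 | 0 | 0
  22 | 110100 | 1 | 1
  23 | 101001 | 1 | 0
  24 | 010010 | 0 | 0
  25 | 100100 | 1 | 1
  26 | 001001 | 0 | 1
  27 | 010011 | 0 | 1
  28 | 100111 | 1 | 0
  29 | 001110 | 0 | 0
  30 | 011100 | 0 | 0
  31 | 111000 | 1 | 1
  32 | 110001 | 1 | 0
  33 | 100010 | 1 | 1
  34 | 000101 | 0 | 1
  35 | 001011 | 0 | 1
  36 | 010111 | 0 | 1
  37 | 101111 | 1 | 0
  38 | 011110 | 0 | 0
  39 | 111100 | 1 | 1

1111110101011001101110110100100111000101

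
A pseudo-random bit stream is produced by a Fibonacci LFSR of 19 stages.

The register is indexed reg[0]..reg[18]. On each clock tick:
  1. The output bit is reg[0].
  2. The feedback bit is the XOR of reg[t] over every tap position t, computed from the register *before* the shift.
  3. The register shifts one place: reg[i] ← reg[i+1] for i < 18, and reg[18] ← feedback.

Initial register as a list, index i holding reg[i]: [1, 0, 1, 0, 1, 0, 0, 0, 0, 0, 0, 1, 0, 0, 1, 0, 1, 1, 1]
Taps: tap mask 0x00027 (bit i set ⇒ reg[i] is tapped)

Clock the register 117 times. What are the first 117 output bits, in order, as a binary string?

tick  register→output (feedback)
  0  1010100000010010111→1 (0)
  1  0101000000100101110→0 (1)
  2  1010000001001011101→1 (0)
  3  0100000010010111010→0 (1)
  4  1000000100101110101→1 (1)
  5  0000001001011101011→0 (0)
  6  0000010010111010110→0 (1)
  7  0000100101110101101→0 (0)
  8  0001001011101011010→0 (0)
  9  0010010111010110100→0 (0)
 10  0100101110101101000→0 (1)
 11  1001011101011010001→1 (0)
 12  0010111010110100010→0 (0)
 13  0101110101101000100→0 (0)
 14  1011101011010001000→1 (0)
 15  0111010110100010000→0 (1)
 16  1110101101000100001→1 (1)
 17  1101011010001000011→1 (1)
 18  1010110100010000111→1 (1)
 19  0101101000100001111→0 (1)
 20  1011010001000011111→1 (1)
 21  0110100010000111111→0 (0)
 22  1101000100001111110→1 (0)
 23  1010001000011111100→1 (0)
 24  0100010000111111000→0 (0)
 25  1000100001111110000→1 (1)
 26  0001000011111100001→0 (0)
 27  0010000111111000010→0 (1)
 28  0100001111110000101→0 (1)
 29  1000011111100001011→1 (0)
 30  0000111111000010110→0 (1)
 31  0001111110000101101→0 (1)
 32  0011111100001011011→0 (0)
 33  0111111000010110110→0 (1)
 34  1111110000101101101→1 (0)
 35  1111100001011011010→1 (1)
 36  1111000010110110101→1 (1)
 37  1110000101101101011→1 (1)
 38  1100001011011010111→1 (0)
 39  1000010110110101110→1 (0)
 40  0000101101101011100→0 (0)
 41  0001011011010111000→0 (1)
 42  0010110110101110001→0 (0)
 43  0101101101011100010→0 (1)
 44  1011011010111000101→1 (1)
 45  0110110101110001011→0 (1)
 46  1101101011100010111→1 (0)
 47  1011010111000101110→1 (1)
 48  0110101110001011101→0 (0)
 49  1101011100010111010→1 (1)
 50  1010111000101110101→1 (1)
 51  0101110001011101011→0 (0)
 52  1011100010111010110→1 (0)
 53  0111000101110101100→0 (0)
 54  1110001011101011000→1 (1)
 55  1100010111010110001→1 (1)
 56  1000101110101100011→1 (1)
 57  0001011101011000111→0 (1)
 58  0010111010110001111→0 (0)
 59  0101110101100011110→0 (0)
 60  1011101011000111100→1 (0)
 61  0111010110001111000→0 (1)
 62  1110101100011110001→1 (1)
 63  1101011000111100011→1 (1)
 64  1010110001111000111→1 (1)
 65  0101100011110001111→0 (1)
 66  1011000111100011111→1 (0)
 67  0110001111000111110→0 (0)
 68  1100011110001111100→1 (1)
 69  1000111100011111001→1 (0)
 70  0001111000111110010→0 (1)
 71  0011110001111100101→0 (0)
 72  0111100011111001010→0 (0)
 73  1111000111110010100→1 (1)
 74  1110001111100101001→1 (1)
 75  1100011111001010011→1 (1)
 76  1000111110010100111→1 (0)
 77  0001111100101001110→0 (1)
 78  0011111001010011101→0 (0)
 79  0111110010100111010→0 (1)
 80  1111100101001110101→1 (1)
 81  1111001010011101011→1 (1)
 82  1110010100111010111→1 (0)
 83  1100101001110101110→1 (0)
 84  1001010011101011100→1 (0)
 85  0010100111010111000→0 (1)
 86  0101001110101110001→0 (1)
 87  1010011101011100011→1 (1)
 88  0100111010111000111→0 (0)
 89  1001110101110001110→1 (0)
 90  0011101011100011100→0 (1)
 91  0111010111000111001→0 (1)
 92  1110101110001110011→1 (1)
 93  1101011100011100111→1 (1)
 94  1010111000111001111→1 (1)
 95  0101110001110011111→0 (0)
 96  1011100011100111110→1 (0)
 97  0111000111001111100→0 (0)
 98  1110001110011111000→1 (1)
 99  1100011100111110001→1 (1)
100  1000111001111100011→1 (0)
101  0001110011111000110→0 (1)
102  0011100111110001101→0 (1)
103  0111001111100011011→0 (0)
104  1110011111000110110→1 (0)
105  1100111110001101100→1 (1)
106  1001111100011011001→1 (0)
107  0011111000110110010→0 (0)
108  0111110001101100100→0 (1)
109  1111100011011001001→1 (1)
110  1111000110110010011→1 (1)
111  1110001101100100111→1 (1)
112  1100011011001001111→1 (1)
113  1000110110010011111→1 (0)
114  0001101100100111110→0 (0)
115  0011011001001111100→0 (0)
116  0110110010011111000→0 (1)

101010000001001011101011010001000011111100001011011010111000101110101100011110001111100101001110101110001110011111000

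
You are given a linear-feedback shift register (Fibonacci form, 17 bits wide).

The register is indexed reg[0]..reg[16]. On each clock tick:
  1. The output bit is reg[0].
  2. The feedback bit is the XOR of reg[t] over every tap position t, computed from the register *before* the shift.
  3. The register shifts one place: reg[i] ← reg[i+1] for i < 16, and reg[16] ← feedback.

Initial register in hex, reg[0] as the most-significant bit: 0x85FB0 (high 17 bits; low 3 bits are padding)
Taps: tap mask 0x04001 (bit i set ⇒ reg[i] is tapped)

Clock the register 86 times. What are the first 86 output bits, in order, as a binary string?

tick  register→output (feedback)
  0  10000101111110110→1 (0)
  1  00001011111101100→0 (1)
  2  00010111111011001→0 (0)
  3  00101111110110010→0 (0)
  4  01011111101100100→0 (1)
  5  10111111011001001→1 (1)
  6  01111110110010011→0 (0)
  7  11111101100100110→1 (0)
  8  11111011001001100→1 (0)
  9  11110110010011000→1 (1)
 10  11101100100110001→1 (1)
 11  11011001001100011→1 (1)
 12  10110010011000111→1 (0)
 13  01100100110001110→0 (1)
 14  11001001100011101→1 (0)
 15  10010011000111010→1 (1)
 16  00100110001110101→0 (1)
 17  01001100011101011→0 (0)
 18  10011000111010110→1 (0)
 19  00110001110101100→0 (1)
 20  01100011101011001→0 (0)
 21  11000111010110010→1 (1)
 22  10001110101100101→1 (0)
 23  00011101011001010→0 (0)
 24  00111010110010100→0 (1)
 25  01110101100101001→0 (0)
 26  11101011001010010→1 (1)
 27  11010110010100101→1 (0)
 28  10101100101001010→1 (1)
 29  01011001010010101→0 (1)
 30  10110010100101011→1 (1)
 31  01100101001010111→0 (1)
 32  11001010010101111→1 (0)
 33  10010100101011110→1 (0)
 34  00101001010111100→0 (1)
 35  01010010101111001→0 (0)
 36  10100101011110010→1 (1)
 37  01001010111100101→0 (1)
 38  10010101111001011→1 (1)
 39  00101011110010111→0 (1)
 40  01010111100101111→0 (1)
 41  10101111001011111→1 (0)
 42  01011110010111110→0 (1)
 43  10111100101111101→1 (0)
 44  01111001011111010→0 (0)
 45  11110010111110100→1 (0)
 46  11100101111101000→1 (1)
 47  11001011111010001→1 (1)
 48  10010111110100011→1 (1)
 49  00101111101000111→0 (1)
 50  01011111010001111→0 (1)
 51  10111110100011111→1 (0)
 52  01111101000111110→0 (1)
 53  11111010001111101→1 (0)
 54  11110100011111010→1 (1)
 55  11101000111110101→1 (0)
 56  11010001111101010→1 (1)
 57  10100011111010101→1 (0)
 58  01000111110101010→0 (0)
 59  10001111101010100→1 (0)
 60  00011111010101000→0 (0)
 61  00111110101010000→0 (0)
 62  01111101010100000→0 (0)
 63  11111010101000000→1 (1)
 64  11110101010000001→1 (1)
 65  11101010100000011→1 (1)
 66  11010101000000111→1 (0)
 67  10101010000001110→1 (0)
 68  01010100000011100→0 (1)
 69  10101000000111001→1 (1)
 70  01010000001110011→0 (0)
 71  10100000011100110→1 (0)
 72  01000000111001100→0 (1)
 73  10000001110011001→1 (1)
 74  00000011100110011→0 (0)
 75  00000111001100110→0 (1)
 76  00001110011001101→0 (1)
 77  00011100110011011→0 (0)
 78  00111001100110110→0 (1)
 79  01110011001101101→0 (1)
 80  11100110011011011→1 (1)
 81  11001100110110111→1 (0)
 82  10011001101101110→1 (0)
 83  00110011011011100→0 (1)
 84  01100110110111001→0 (0)
 85  11001101101110010→1 (1)

10000101111110110010011000111010110010100101011110010111110100011111010101000000111001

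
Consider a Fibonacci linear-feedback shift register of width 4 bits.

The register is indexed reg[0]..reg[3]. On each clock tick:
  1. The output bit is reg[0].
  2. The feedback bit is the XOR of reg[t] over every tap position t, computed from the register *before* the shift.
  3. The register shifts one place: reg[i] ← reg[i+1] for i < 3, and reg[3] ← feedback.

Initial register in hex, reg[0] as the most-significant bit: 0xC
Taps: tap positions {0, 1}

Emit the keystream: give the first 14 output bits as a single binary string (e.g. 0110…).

11000100110101

step | reg (before) | out | fb
   0 | 1100 | 1 | 0
   1 | 1000 | 1 | 1
   2 | 0001 | 0 | 0
   3 | 0010 | 0 | 0
   4 | 0100 | 0 | 1
   5 | 1001 | 1 | 1
   6 | 0011 | 0 | 0
   7 | 0110 | 0 | 1
   8 | 1101 | 1 | 0
   9 | 1010 | 1 | 1
  10 | 0101 | 0 | 1
  11 | 1011 | 1 | 1
  12 | 0111 | 0 | 1
  13 | 1111 | 1 | 0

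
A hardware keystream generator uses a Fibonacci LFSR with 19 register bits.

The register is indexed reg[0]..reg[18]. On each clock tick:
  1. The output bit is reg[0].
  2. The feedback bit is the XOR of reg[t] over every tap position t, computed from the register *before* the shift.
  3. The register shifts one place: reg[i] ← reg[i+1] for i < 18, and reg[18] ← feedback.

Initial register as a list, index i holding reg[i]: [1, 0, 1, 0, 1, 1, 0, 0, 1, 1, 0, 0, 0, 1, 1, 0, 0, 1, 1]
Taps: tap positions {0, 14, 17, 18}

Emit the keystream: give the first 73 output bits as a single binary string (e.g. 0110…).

1010110011000110011010001010011111110101010010001111101010010001011100001

tick  register→output (feedback)
  0  1010110011000110011→1 (0)
  1  0101100110001100110→0 (1)
  2  1011001100011001101→1 (0)
  3  0110011000110011010→0 (0)
  4  1100110001100110100→1 (0)
  5  1001100011001101000→1 (1)
  6  0011000110011010001→0 (0)
  7  0110001100110100010→0 (1)
  8  1100011001101000101→1 (0)
  9  1000110011010001010→1 (0)
 10  0001100110100010100→0 (1)
 11  0011001101000101001→0 (1)
 12  0110011010001010011→0 (1)
 13  1100110100010100111→1 (1)
 14  1001101000101001111→1 (1)
 15  0011010001010011111→0 (1)
 16  0110100010100111111→0 (1)
 17  1101000101001111111→1 (0)
 18  1010001010011111110→1 (1)
 19  0100010100111111101→0 (0)
 20  1000101001111111010→1 (1)
 21  0001010011111110101→0 (0)
 22  0010100111111101010→0 (1)
 23  0101001111111010101→0 (0)
 24  1010011111110101010→1 (0)
 25  0100111111101010100→0 (1)
 26  1001111111010101001→1 (0)
 27  0011111110101010010→0 (0)
 28  0111111101010100100→0 (0)
 29  1111111010101001000→1 (1)
 30  1111110101010010001→1 (1)
 31  1111101010100100011→1 (1)
 32  1111010101001000111→1 (1)
 33  1110101010010001111→1 (1)
 34  1101010100100011111→1 (0)
 35  1010101001000111110→1 (1)
 36  0101010010001111101→0 (0)
 37  1010100100011111010→1 (1)
 38  0101001000111110101→0 (0)
 39  1010010001111101010→1 (0)
 40  0100100011111010100→0 (1)
 41  1001000111110101001→1 (0)
 42  0010001111101010010→0 (0)
 43  0100011111010100100→0 (0)
 44  1000111110101001000→1 (1)
 45  0001111101010010001→0 (0)
 46  0011111010100100010→0 (1)
 47  0111110101001000101→0 (1)
 48  1111101010010001011→1 (1)
 49  1111010100100010111→1 (0)
 50  1110101001000101110→1 (0)
 51  1101010010001011100→1 (0)
 52  1010100100010111000→1 (0)
 53  0101001000101110000→0 (1)
 54  1010010001011100001→1 (0)
 55  0100100010111000010→0 (1)
 56  1001000101110000101→1 (0)
 57  0010001011100001010→0 (1)
 58  0100010111000010101→0 (0)
 59  1000101110000101010→1 (0)
 60  0001011100001010100→0 (1)
 61  0010111000010101001→0 (1)
 62  0101110000101010011→0 (1)
 63  1011100001010100111→1 (1)
 64  0111000010101001111→0 (0)
 65  1110000101010011110→1 (1)
 66  1100001010100111101→1 (1)
 67  1000010101001111011→1 (0)
 68  0000101010011110110→0 (0)
 69  0001010100111101100→0 (0)
 70  0010101001111011000→0 (1)
 71  0101010011110110001→0 (0)
 72  1010100111101100010→1 (0)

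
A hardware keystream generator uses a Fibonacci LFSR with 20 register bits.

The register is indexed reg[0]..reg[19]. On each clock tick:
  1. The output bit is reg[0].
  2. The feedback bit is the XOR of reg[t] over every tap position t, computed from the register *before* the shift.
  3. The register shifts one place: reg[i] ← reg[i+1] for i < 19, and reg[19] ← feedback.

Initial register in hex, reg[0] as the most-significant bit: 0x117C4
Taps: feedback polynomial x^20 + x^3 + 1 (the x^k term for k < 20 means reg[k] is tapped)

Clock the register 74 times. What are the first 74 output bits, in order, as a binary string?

00010001011111000100100110101001111000000100111001101110001000111101000111

k : reg_k → out_k, fb_k
0: 00010001011111000100 → 0, fb=1
1: 00100010111110001001 → 0, fb=0
2: 01000101111100010010 → 0, fb=0
3: 10001011111000100100 → 1, fb=1
4: 00010111110001001001 → 0, fb=1
5: 00101111100010010011 → 0, fb=0
6: 01011111000100100110 → 0, fb=1
7: 10111110001001001101 → 1, fb=0
8: 01111100010010011010 → 0, fb=1
9: 11111000100100110101 → 1, fb=0
10: 11110001001001101010 → 1, fb=0
11: 11100010010011010100 → 1, fb=1
12: 11000100100110101001 → 1, fb=1
13: 10001001001101010011 → 1, fb=1
14: 00010010011010100111 → 0, fb=1
15: 00100100110101001111 → 0, fb=0
16: 01001001101010011110 → 0, fb=0
17: 10010011010100111100 → 1, fb=0
18: 00100110101001111000 → 0, fb=0
19: 01001101010011110000 → 0, fb=0
20: 10011010100111100000 → 1, fb=0
21: 00110101001111000000 → 0, fb=1
22: 01101010011110000001 → 0, fb=0
23: 11010100111100000010 → 1, fb=0
24: 10101001111000000100 → 1, fb=1
25: 01010011110000001001 → 0, fb=1
26: 10100111100000010011 → 1, fb=1
27: 01001111000000100111 → 0, fb=0
28: 10011110000001001110 → 1, fb=0
29: 00111100000010011100 → 0, fb=1
30: 01111000000100111001 → 0, fb=1
31: 11110000001001110011 → 1, fb=0
32: 11100000010011100110 → 1, fb=1
33: 11000000100111001101 → 1, fb=1
34: 10000001001110011011 → 1, fb=1
35: 00000010011100110111 → 0, fb=0
36: 00000100111001101110 → 0, fb=0
37: 00001001110011011100 → 0, fb=0
38: 00010011100110111000 → 0, fb=1
39: 00100111001101110001 → 0, fb=0
40: 01001110011011100010 → 0, fb=0
41: 10011100110111000100 → 1, fb=0
42: 00111001101110001000 → 0, fb=1
43: 01110011011100010001 → 0, fb=1
44: 11100110111000100011 → 1, fb=1
45: 11001101110001000111 → 1, fb=1
46: 10011011100010001111 → 1, fb=0
47: 00110111000100011110 → 0, fb=1
48: 01101110001000111101 → 0, fb=0
49: 11011100010001111010 → 1, fb=0
50: 10111000100011110100 → 1, fb=0
51: 01110001000111101000 → 0, fb=1
52: 11100010001111010001 → 1, fb=1
53: 11000100011110100011 → 1, fb=1
54: 10001000111101000111 → 1, fb=1
55: 00010001111010001111 → 0, fb=1
56: 00100011110100011111 → 0, fb=0
57: 01000111101000111110 → 0, fb=0
58: 10001111010001111100 → 1, fb=1
59: 00011110100011111001 → 0, fb=1
60: 00111101000111110011 → 0, fb=1
61: 01111010001111100111 → 0, fb=1
62: 11110100011111001111 → 1, fb=0
63: 11101000111110011110 → 1, fb=1
64: 11010001111100111101 → 1, fb=0
65: 10100011111001111010 → 1, fb=1
66: 01000111110011110101 → 0, fb=0
67: 10001111100111101010 → 1, fb=1
68: 00011111001111010101 → 0, fb=1
69: 00111110011110101011 → 0, fb=1
70: 01111100111101010111 → 0, fb=1
71: 11111001111010101111 → 1, fb=0
72: 11110011110101011110 → 1, fb=0
73: 11100111101010111100 → 1, fb=1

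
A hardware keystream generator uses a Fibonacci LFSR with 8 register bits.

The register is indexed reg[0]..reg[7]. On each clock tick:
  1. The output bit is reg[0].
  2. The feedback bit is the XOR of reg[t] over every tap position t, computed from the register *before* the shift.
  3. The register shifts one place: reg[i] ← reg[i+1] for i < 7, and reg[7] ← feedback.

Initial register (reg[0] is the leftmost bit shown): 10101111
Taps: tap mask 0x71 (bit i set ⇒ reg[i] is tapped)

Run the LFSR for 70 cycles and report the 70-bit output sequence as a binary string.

tick  register→output (feedback)
  0  10101111→1 (0)
  1  01011110→0 (1)
  2  10111101→1 (1)
  3  01111011→0 (0)
  4  11110110→1 (1)
  5  11101101→1 (1)
  6  11011011→1 (1)
  7  10110111→1 (1)
  8  01101111→0 (1)
  9  11011111→1 (0)
 10  10111110→1 (0)
 11  01111100→0 (0)
 12  11111000→1 (0)
 13  11110000→1 (1)
 14  11100001→1 (1)
 15  11000011→1 (0)
 16  10000110→1 (1)
 17  00001101→0 (0)
 18  00011010→0 (0)
 19  00110100→0 (1)
 20  01101001→0 (1)
 21  11010011→1 (0)
 22  10100110→1 (1)
 23  01001101→0 (0)
 24  10011010→1 (1)
 25  00110101→0 (1)
 26  01101011→0 (0)
 27  11010110→1 (1)
 28  10101101→1 (1)
 29  01011011→0 (0)
 30  10110110→1 (1)
 31  01101101→0 (0)
 32  11011010→1 (1)
 33  10110101→1 (0)
 34  01101010→0 (0)
 35  11010100→1 (0)
 36  10101000→1 (0)
 37  01010000→0 (0)
 38  10100000→1 (1)
 39  01000001→0 (0)
 40  10000010→1 (0)
 41  00000100→0 (1)
 42  00001001→0 (1)
 43  00010011→0 (1)
 44  00100111→0 (0)
 45  01001110→0 (1)
 46  10011101→1 (1)
 47  00111011→0 (0)
 48  01110110→0 (0)
 49  11101100→1 (1)
 50  11011001→1 (0)
 51  10110010→1 (0)
 52  01100100→0 (1)
 53  11001001→1 (0)
 54  10010010→1 (0)
 55  00100100→0 (1)
 56  01001001→0 (1)
 57  10010011→1 (0)
 58  00100110→0 (0)
 59  01001100→0 (0)
 60  10011000→1 (0)
 61  00110000→0 (0)
 62  01100000→0 (0)
 63  11000000→1 (1)
 64  10000001→1 (1)
 65  00000011→0 (1)
 66  00000111→0 (0)
 67  00001110→0 (1)
 68  00011101→0 (0)
 69  00111010→0 (0)

1010111101101111100001101001101011011010100000100111011001001001100000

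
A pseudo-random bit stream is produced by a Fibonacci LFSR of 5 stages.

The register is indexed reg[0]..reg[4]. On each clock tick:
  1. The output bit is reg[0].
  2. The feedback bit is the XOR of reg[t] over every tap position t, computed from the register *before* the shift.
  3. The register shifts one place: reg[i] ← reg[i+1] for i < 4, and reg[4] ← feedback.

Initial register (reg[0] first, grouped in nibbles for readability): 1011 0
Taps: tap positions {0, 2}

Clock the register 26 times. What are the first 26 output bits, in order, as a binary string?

10110011111000110111010100

tick  register→output (feedback)
  0  10110→1 (0)
  1  01100→0 (1)
  2  11001→1 (1)
  3  10011→1 (1)
  4  00111→0 (1)
  5  01111→0 (1)
  6  11111→1 (0)
  7  11110→1 (0)
  8  11100→1 (0)
  9  11000→1 (1)
 10  10001→1 (1)
 11  00011→0 (0)
 12  00110→0 (1)
 13  01101→0 (1)
 14  11011→1 (1)
 15  10111→1 (0)
 16  01110→0 (1)
 17  11101→1 (0)
 18  11010→1 (1)
 19  10101→1 (0)
 20  01010→0 (0)
 21  10100→1 (0)
 22  01000→0 (0)
 23  10000→1 (1)
 24  00001→0 (0)
 25  00010→0 (0)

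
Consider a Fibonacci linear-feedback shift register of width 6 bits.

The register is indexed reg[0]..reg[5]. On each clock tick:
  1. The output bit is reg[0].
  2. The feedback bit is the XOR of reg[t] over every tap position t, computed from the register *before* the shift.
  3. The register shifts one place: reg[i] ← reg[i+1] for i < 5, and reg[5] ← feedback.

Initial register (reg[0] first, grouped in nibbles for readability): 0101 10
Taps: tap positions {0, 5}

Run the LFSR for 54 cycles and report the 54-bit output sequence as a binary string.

tick  register→output (feedback)
  0  010110→0 (0)
  1  101100→1 (1)
  2  011001→0 (1)
  3  110011→1 (0)
  4  100110→1 (1)
  5  001101→0 (1)
  6  011011→0 (1)
  7  110111→1 (0)
  8  101110→1 (1)
  9  011101→0 (1)
 10  111011→1 (0)
 11  110110→1 (1)
 12  101101→1 (0)
 13  011010→0 (0)
 14  110100→1 (1)
 15  101001→1 (0)
 16  010010→0 (0)
 17  100100→1 (1)
 18  001001→0 (1)
 19  010011→0 (1)
 20  100111→1 (0)
 21  001110→0 (0)
 22  011100→0 (0)
 23  111000→1 (1)
 24  110001→1 (0)
 25  100010→1 (1)
 26  000101→0 (1)
 27  001011→0 (1)
 28  010111→0 (1)
 29  101111→1 (0)
 30  011110→0 (0)
 31  111100→1 (1)
 32  111001→1 (0)
 33  110010→1 (1)
 34  100101→1 (0)
 35  001010→0 (0)
 36  010100→0 (0)
 37  101000→1 (1)
 38  010001→0 (1)
 39  100011→1 (0)
 40  000110→0 (0)
 41  001100→0 (0)
 42  011000→0 (0)
 43  110000→1 (1)
 44  100001→1 (0)
 45  000010→0 (0)
 46  000100→0 (0)
 47  001000→0 (0)
 48  010000→0 (0)
 49  100000→1 (1)
 50  000001→0 (1)
 51  000011→0 (1)
 52  000111→0 (1)
 53  001111→0 (1)

010110011011101101001001110001011110010100011000010000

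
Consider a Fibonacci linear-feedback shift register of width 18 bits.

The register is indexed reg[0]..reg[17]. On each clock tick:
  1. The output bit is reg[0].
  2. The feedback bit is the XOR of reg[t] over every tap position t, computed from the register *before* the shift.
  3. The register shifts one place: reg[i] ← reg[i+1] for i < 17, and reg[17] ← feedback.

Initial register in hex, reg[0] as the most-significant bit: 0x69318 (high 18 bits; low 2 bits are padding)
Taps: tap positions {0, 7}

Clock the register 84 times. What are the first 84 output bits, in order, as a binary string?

011010010011000110111100011110111110000001100010111101000100011000110101110101110011

tick  register→output (feedback)
  0  011010010011000110→0 (1)
  1  110100100110001101→1 (1)
  2  101001001100011011→1 (1)
  3  010010011000110111→0 (1)
  4  100100110001101111→1 (0)
  5  001001100011011110→0 (0)
  6  010011000110111100→0 (0)
  7  100110001101111000→1 (1)
  8  001100011011110001→0 (1)
  9  011000110111100011→0 (1)
 10  110001101111000111→1 (1)
 11  100011011110001111→1 (0)
 12  000110111100011110→0 (1)
 13  001101111000111101→0 (1)
 14  011011110001111011→0 (1)
 15  110111100011110111→1 (1)
 16  101111000111101111→1 (1)
 17  011110001111011111→0 (0)
 18  111100011110111110→1 (0)
 19  111000111101111100→1 (0)
 20  110001111011111000→1 (0)
 21  100011110111110000→1 (0)
 22  000111101111100000→0 (0)
 23  001111011111000000→0 (1)
 24  011110111110000001→0 (1)
 25  111101111100000011→1 (0)
 26  111011111000000110→1 (0)
 27  110111110000001100→1 (0)
 28  101111100000011000→1 (1)
 29  011111000000110001→0 (0)
 30  111110000001100010→1 (1)
 31  111100000011000101→1 (1)
 32  111000000110001011→1 (1)
 33  110000001100010111→1 (1)
 34  100000011000101111→1 (0)
 35  000000110001011110→0 (1)
 36  000001100010111101→0 (0)
 37  000011000101111010→0 (0)
 38  000110001011110100→0 (0)
 39  001100010111101000→0 (1)
 40  011000101111010001→0 (0)
 41  110001011110100010→1 (0)
 42  100010111101000100→1 (0)
 43  000101111010001000→0 (1)
 44  001011110100010001→0 (1)
 45  010111101000100011→0 (0)
 46  101111010001000110→1 (0)
 47  011110100010001100→0 (0)
 48  111101000100011000→1 (1)
 49  111010001000110001→1 (1)
 50  110100010001100011→1 (0)
 51  101000100011000110→1 (1)
 52  010001000110001101→0 (0)
 53  100010001100011010→1 (1)
 54  000100011000110101→0 (1)
 55  001000110001101011→0 (1)
 56  010001100011010111→0 (0)
 57  100011000110101110→1 (1)
 58  000110001101011101→0 (0)
 59  001100011010111010→0 (1)
 60  011000110101110101→0 (1)
 61  110001101011101011→1 (1)
 62  100011010111010111→1 (0)
 63  000110101110101110→0 (0)
 64  001101011101011100→0 (1)
 65  011010111010111001→0 (1)
 66  110101110101110011→1 (0)
 67  101011101011100110→1 (1)
 68  010111010111001101→0 (1)
 69  101110101110011011→1 (1)
 70  011101011100110111→0 (1)
 71  111010111001101111→1 (0)
 72  110101110011011110→1 (0)
 73  101011100110111100→1 (1)
 74  010111001101111001→0 (0)
 75  101110011011110010→1 (0)
 76  011100110111100100→0 (1)
 77  111001101111001001→1 (1)
 78  110011011110010011→1 (0)
 79  100110111100100110→1 (0)
 80  001101111001001100→0 (1)
 81  011011110010011001→0 (1)
 82  110111100100110011→1 (1)
 83  101111001001100111→1 (1)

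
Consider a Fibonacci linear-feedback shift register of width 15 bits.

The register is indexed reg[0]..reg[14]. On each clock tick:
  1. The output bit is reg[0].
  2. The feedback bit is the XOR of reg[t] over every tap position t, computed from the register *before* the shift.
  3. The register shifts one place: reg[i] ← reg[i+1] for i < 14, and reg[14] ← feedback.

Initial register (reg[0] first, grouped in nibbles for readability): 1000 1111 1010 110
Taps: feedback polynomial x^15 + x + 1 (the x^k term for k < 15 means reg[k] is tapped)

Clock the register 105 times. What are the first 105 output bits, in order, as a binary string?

tick  register→output (feedback)
  0  100011111010110→1 (1)
  1  000111110101101→0 (0)
  2  001111101011010→0 (0)
  3  011111010110100→0 (1)
  4  111110101101001→1 (0)
  5  111101011010010→1 (0)
  6  111010110100100→1 (0)
  7  110101101001000→1 (0)
  8  101011010010000→1 (1)
  9  010110100100001→0 (1)
 10  101101001000011→1 (1)
 11  011010010000111→0 (1)
 12  110100100001111→1 (0)
 13  101001000011110→1 (1)
 14  010010000111101→0 (1)
 15  100100001111011→1 (1)
 16  001000011110111→0 (0)
 17  010000111101110→0 (1)
 18  100001111011101→1 (1)
 19  000011110111011→0 (0)
 20  000111101110110→0 (0)
 21  001111011101100→0 (0)
 22  011110111011000→0 (1)
 23  111101110110001→1 (0)
 24  111011101100010→1 (0)
 25  110111011000100→1 (0)
 26  101110110001000→1 (1)
 27  011101100010001→0 (1)
 28  111011000100011→1 (0)
 29  110110001000110→1 (0)
 30  101100010001100→1 (1)
 31  011000100011001→0 (1)
 32  110001000110011→1 (0)
 33  100010001100110→1 (1)
 34  000100011001101→0 (0)
 35  001000110011010→0 (0)
 36  010001100110100→0 (1)
 37  100011001101001→1 (1)
 38  000110011010011→0 (0)
 39  001100110100110→0 (0)
 40  011001101001100→0 (1)
 41  110011010011001→1 (0)
 42  100110100110010→1 (1)
 43  001101001100101→0 (0)
 44  011010011001010→0 (1)
 45  110100110010101→1 (0)
 46  101001100101010→1 (1)
 47  010011001010101→0 (1)
 48  100110010101011→1 (1)
 49  001100101010111→0 (0)
 50  011001010101110→0 (1)
 51  110010101011101→1 (0)
 52  100101010111010→1 (1)
 53  001010101110101→0 (0)
 54  010101011101010→0 (1)
 55  101010111010101→1 (1)
 56  010101110101011→0 (1)
 57  101011101010111→1 (1)
 58  010111010101111→0 (1)
 59  101110101011111→1 (1)
 60  011101010111111→0 (1)
 61  111010101111111→1 (0)
 62  110101011111110→1 (0)
 63  101010111111100→1 (1)
 64  010101111111001→0 (1)
 65  101011111110011→1 (1)
 66  010111111100111→0 (1)
 67  101111111001111→1 (1)
 68  011111110011111→0 (1)
 69  111111100111111→1 (0)
 70  111111001111110→1 (0)
 71  111110011111100→1 (0)
 72  111100111111000→1 (0)
 73  111001111110000→1 (0)
 74  110011111100000→1 (0)
 75  100111111000000→1 (1)
 76  001111110000001→0 (0)
 77  011111100000010→0 (1)
 78  111111000000101→1 (0)
 79  111110000001010→1 (0)
 80  111100000010100→1 (0)
 81  111000000101000→1 (0)
 82  110000001010000→1 (0)
 83  100000010100000→1 (1)
 84  000000101000001→0 (0)
 85  000001010000010→0 (0)
 86  000010100000100→0 (0)
 87  000101000001000→0 (0)
 88  001010000010000→0 (0)
 89  010100000100000→0 (1)
 90  101000001000001→1 (1)
 91  010000010000011→0 (1)
 92  100000100000111→1 (1)
 93  000001000001111→0 (0)
 94  000010000011110→0 (0)
 95  000100000111100→0 (0)
 96  001000001111000→0 (0)
 97  010000011110000→0 (1)
 98  100000111100001→1 (1)
 99  000001111000011→0 (0)
100  000011110000110→0 (0)
101  000111100001100→0 (0)
102  001111000011000→0 (0)
103  011110000110000→0 (1)
104  111100001100001→1 (0)

100011111010110100100001111011101100010001100110100110010101011101010111111100111111000000101000001000001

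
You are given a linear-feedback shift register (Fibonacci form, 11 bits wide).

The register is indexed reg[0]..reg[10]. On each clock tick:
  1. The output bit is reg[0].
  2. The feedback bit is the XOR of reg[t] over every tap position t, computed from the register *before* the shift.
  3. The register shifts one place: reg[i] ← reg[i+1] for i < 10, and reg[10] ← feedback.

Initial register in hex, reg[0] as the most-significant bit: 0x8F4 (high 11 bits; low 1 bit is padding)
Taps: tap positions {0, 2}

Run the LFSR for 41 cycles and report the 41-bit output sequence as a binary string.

10001111010101100100000111101000110010010

step | reg (before) | out | fb
   0 | 10001111010 | 1 | 1
   1 | 00011110101 | 0 | 0
   2 | 00111101010 | 0 | 1
   3 | 01111010101 | 0 | 1
   4 | 11110101011 | 1 | 0
   5 | 11101010110 | 1 | 0
   6 | 11010101100 | 1 | 1
   7 | 10101011001 | 1 | 0
   8 | 01010110010 | 0 | 0
   9 | 10101100100 | 1 | 0
  10 | 01011001000 | 0 | 0
  11 | 10110010000 | 1 | 0
  12 | 01100100000 | 0 | 1
  13 | 11001000001 | 1 | 1
  14 | 10010000011 | 1 | 1
  15 | 00100000111 | 0 | 1
  16 | 01000001111 | 0 | 0
  17 | 10000011110 | 1 | 1
  18 | 00000111101 | 0 | 0
  19 | 00001111010 | 0 | 0
  20 | 00011110100 | 0 | 0
  21 | 00111101000 | 0 | 1
  22 | 01111010001 | 0 | 1
  23 | 11110100011 | 1 | 0
  24 | 11101000110 | 1 | 0
  25 | 11010001100 | 1 | 1
  26 | 10100011001 | 1 | 0
  27 | 01000110010 | 0 | 0
  28 | 10001100100 | 1 | 1
  29 | 00011001001 | 0 | 0
  30 | 00110010010 | 0 | 1
  31 | 01100100101 | 0 | 1
  32 | 11001001011 | 1 | 1
  33 | 10010010111 | 1 | 1
  34 | 00100101111 | 0 | 1
  35 | 01001011111 | 0 | 0
  36 | 10010111110 | 1 | 1
  37 | 00101111101 | 0 | 1
  38 | 01011111011 | 0 | 0
  39 | 10111110110 | 1 | 0
  40 | 01111101100 | 0 | 1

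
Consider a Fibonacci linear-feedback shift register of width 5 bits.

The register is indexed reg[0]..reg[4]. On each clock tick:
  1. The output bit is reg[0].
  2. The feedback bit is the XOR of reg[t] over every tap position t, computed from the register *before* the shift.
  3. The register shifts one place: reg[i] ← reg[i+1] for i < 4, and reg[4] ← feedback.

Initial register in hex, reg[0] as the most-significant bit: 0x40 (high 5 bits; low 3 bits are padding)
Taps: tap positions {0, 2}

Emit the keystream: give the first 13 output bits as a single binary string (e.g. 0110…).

0100001001011

tick  register→output (feedback)
  0  01000→0 (0)
  1  10000→1 (1)
  2  00001→0 (0)
  3  00010→0 (0)
  4  00100→0 (1)
  5  01001→0 (0)
  6  10010→1 (1)
  7  00101→0 (1)
  8  01011→0 (0)
  9  10110→1 (0)
 10  01100→0 (1)
 11  11001→1 (1)
 12  10011→1 (1)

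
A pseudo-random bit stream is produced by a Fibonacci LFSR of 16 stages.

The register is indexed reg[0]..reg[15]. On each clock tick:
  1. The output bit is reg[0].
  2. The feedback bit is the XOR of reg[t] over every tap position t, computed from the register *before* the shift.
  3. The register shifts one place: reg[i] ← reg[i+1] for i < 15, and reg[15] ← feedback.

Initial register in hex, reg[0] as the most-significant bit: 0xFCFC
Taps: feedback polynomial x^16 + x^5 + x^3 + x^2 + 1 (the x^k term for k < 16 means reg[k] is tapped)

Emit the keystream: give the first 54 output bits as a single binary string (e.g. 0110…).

k : reg_k → out_k, fb_k
0: 1111110011111100 → 1, fb=0
1: 1111100111111000 → 1, fb=1
2: 1111001111110001 → 1, fb=1
3: 1110011111100011 → 1, fb=1
4: 1100111111000111 → 1, fb=0
5: 1001111110001110 → 1, fb=1
6: 0011111100011101 → 0, fb=1
7: 0111111000111011 → 0, fb=1
8: 1111110001110111 → 1, fb=0
9: 1111100011101110 → 1, fb=1
10: 1111000111011101 → 1, fb=1
11: 1110001110111011 → 1, fb=0
12: 1100011101110110 → 1, fb=0
13: 1000111011101100 → 1, fb=0
14: 0001110111011000 → 0, fb=0
15: 0011101110110000 → 0, fb=0
16: 0111011101100000 → 0, fb=1
17: 1110111011000001 → 1, fb=1
18: 1101110110000011 → 1, fb=1
19: 1011101100000111 → 1, fb=1
20: 0111011000001111 → 0, fb=1
21: 1110110000011111 → 1, fb=1
22: 1101100000111111 → 1, fb=0
23: 1011000001111110 → 1, fb=1
24: 0110000011111101 → 0, fb=1
25: 1100000111111011 → 1, fb=1
26: 1000001111110111 → 1, fb=1
27: 0000011111101111 → 0, fb=1
28: 0000111111011111 → 0, fb=1
29: 0001111110111111 → 0, fb=0
30: 0011111101111110 → 0, fb=1
31: 0111111011111101 → 0, fb=1
32: 1111110111111011 → 1, fb=0
33: 1111101111110110 → 1, fb=1
34: 1111011111101101 → 1, fb=0
35: 1110111111011010 → 1, fb=1
36: 1101111110110101 → 1, fb=1
37: 1011111101101011 → 1, fb=0
38: 0111111011010110 → 0, fb=1
39: 1111110110101101 → 1, fb=0
40: 1111101101011010 → 1, fb=1
41: 1111011010110101 → 1, fb=0
42: 1110110101101010 → 1, fb=1
43: 1101101011010101 → 1, fb=0
44: 1011010110101010 → 1, fb=0
45: 0110101101010100 → 0, fb=1
46: 1101011010101001 → 1, fb=1
47: 1010110101010011 → 1, fb=1
48: 0101101010100111 → 0, fb=1
49: 1011010101001111 → 1, fb=0
50: 0110101010011110 → 0, fb=1
51: 1101010100111101 → 1, fb=1
52: 1010101001111011 → 1, fb=0
53: 0101010011110110 → 0, fb=0

111111001111110001110111011000001111110111111011010110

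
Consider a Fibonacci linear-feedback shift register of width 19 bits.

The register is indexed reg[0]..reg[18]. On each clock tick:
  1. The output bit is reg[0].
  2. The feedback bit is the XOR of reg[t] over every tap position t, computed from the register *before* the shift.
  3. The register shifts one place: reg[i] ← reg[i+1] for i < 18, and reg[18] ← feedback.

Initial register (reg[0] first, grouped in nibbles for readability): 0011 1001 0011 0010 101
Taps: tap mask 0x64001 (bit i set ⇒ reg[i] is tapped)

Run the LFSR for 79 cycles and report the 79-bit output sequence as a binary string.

0011100100110010101011101010111101010010101101101010010001000110010111101001000

k : reg_k → out_k, fb_k
0: 0011100100110010101 → 0, fb=0
1: 0111001001100101010 → 0, fb=1
2: 1110010011001010101 → 1, fb=1
3: 1100100110010101011 → 1, fb=1
4: 1001001100101010111 → 1, fb=0
5: 0010011001010101110 → 0, fb=1
6: 0100110010101011101 → 0, fb=0
7: 1001100101010111010 → 1, fb=1
8: 0011001010101110101 → 0, fb=0
9: 0110010101011101010 → 0, fb=1
10: 1100101010111010101 → 1, fb=1
11: 1001010101110101011 → 1, fb=1
12: 0010101011101010111 → 0, fb=1
13: 0101010111010101111 → 0, fb=0
14: 1010101110101011110 → 1, fb=1
15: 0101011101010111101 → 0, fb=0
16: 1010111010101111010 → 1, fb=1
17: 0101110101011110101 → 0, fb=0
18: 1011101010111101010 → 1, fb=0
19: 0111010101111010100 → 0, fb=1
20: 1110101011110101001 → 1, fb=0
21: 1101010111101010010 → 1, fb=1
22: 1010101111010100101 → 1, fb=0
23: 0101011110101001010 → 0, fb=1
24: 1010111101010010101 → 1, fb=1
25: 0101111010100101011 → 0, fb=0
26: 1011110101001010110 → 1, fb=1
27: 0111101010010101101 → 0, fb=1
28: 1111010100101011011 → 1, fb=0
29: 1110101001010110110 → 1, fb=1
30: 1101010010101101101 → 1, fb=0
31: 1010100101011011010 → 1, fb=1
32: 0101001010110110101 → 0, fb=0
33: 1010010101101101010 → 1, fb=0
34: 0100101011011010100 → 0, fb=1
35: 1001010110110101001 → 1, fb=0
36: 0010101101101010010 → 0, fb=0
37: 0101011011010100100 → 0, fb=0
38: 1010110110101001000 → 1, fb=1
39: 0101101101010010001 → 0, fb=0
40: 1011011010100100010 → 1, fb=0
41: 0110110101001000100 → 0, fb=0
42: 1101101010010001000 → 1, fb=1
43: 1011010100100010001 → 1, fb=1
44: 0110101001000100011 → 0, fb=0
45: 1101010010001000110 → 1, fb=0
46: 1010100100010001100 → 1, fb=1
47: 0101001000100011001 → 0, fb=0
48: 1010010001000110010 → 1, fb=1
49: 0100100010001100101 → 0, fb=1
50: 1001000100011001011 → 1, fb=1
51: 0010001000110010111 → 0, fb=1
52: 0100010001100101111 → 0, fb=0
53: 1000100011001011110 → 1, fb=1
54: 0001000110010111101 → 0, fb=0
55: 0010001100101111010 → 0, fb=0
56: 0100011001011110100 → 0, fb=1
57: 1000110010111101001 → 1, fb=0
58: 0001100101111010010 → 0, fb=0
59: 0011001011110100100 → 0, fb=0
60: 0110010111101001000 → 0, fb=0
61: 1100101111010010000 → 1, fb=0
62: 1001011110100100000 → 1, fb=1
63: 0010111101001000001 → 0, fb=1
64: 0101111010010000011 → 0, fb=0
65: 1011110100100000110 → 1, fb=0
66: 0111101001000001100 → 0, fb=0
67: 1111010010000011000 → 1, fb=0
68: 1110100100000110000 → 1, fb=0
69: 1101001000001100000 → 1, fb=1
70: 1010010000011000001 → 1, fb=0
71: 0100100000110000010 → 0, fb=1
72: 1001000001100000101 → 1, fb=0
73: 0010000011000001010 → 0, fb=1
74: 0100000110000010101 → 0, fb=0
75: 1000001100000101010 → 1, fb=0
76: 0000011000001010100 → 0, fb=1
77: 0000110000010101001 → 0, fb=1
78: 0001100000101010011 → 0, fb=1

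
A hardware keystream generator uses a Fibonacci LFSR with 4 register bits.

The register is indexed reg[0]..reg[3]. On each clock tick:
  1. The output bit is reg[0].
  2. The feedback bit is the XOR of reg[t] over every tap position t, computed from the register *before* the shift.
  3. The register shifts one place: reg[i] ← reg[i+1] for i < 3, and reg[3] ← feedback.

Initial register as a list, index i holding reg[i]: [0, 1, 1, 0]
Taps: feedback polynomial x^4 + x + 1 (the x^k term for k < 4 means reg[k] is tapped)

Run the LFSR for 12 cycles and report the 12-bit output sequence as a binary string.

step | reg (before) | out | fb
   0 | 0110 | 0 | 1
   1 | 1101 | 1 | 0
   2 | 1010 | 1 | 1
   3 | 0101 | 0 | 1
   4 | 1011 | 1 | 1
   5 | 0111 | 0 | 1
   6 | 1111 | 1 | 0
   7 | 1110 | 1 | 0
   8 | 1100 | 1 | 0
   9 | 1000 | 1 | 1
  10 | 0001 | 0 | 0
  11 | 0010 | 0 | 0

011010111100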